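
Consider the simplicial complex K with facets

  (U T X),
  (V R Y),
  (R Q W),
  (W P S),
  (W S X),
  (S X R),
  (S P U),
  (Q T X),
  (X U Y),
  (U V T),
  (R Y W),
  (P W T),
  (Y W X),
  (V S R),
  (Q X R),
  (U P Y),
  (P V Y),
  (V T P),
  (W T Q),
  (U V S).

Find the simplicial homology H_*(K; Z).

H_0 = Z,  H_1 = Z ⊕ Z/2,  H_2 = 0.

Take the total order P < Q < R < S < T < U < V < W < X < Y on the vertex set. Then K (dimension 2) consists of the simplices:

  0-simplices (10): P, Q, R, S, T, U, V, W, X, Y
  1-simplices (30): PS, PT, PU, PV, PW, PY, QR, QT, QW, QX, RS, RV, RW, RX, RY, SU, SV, SW, SX, TU, TV, TW, TX, UV, UX, UY, VY, WX, WY, XY
  2-simplices (20): PSU, PSW, PTV, PTW, PUY, PVY, QRW, QRX, QTW, QTX, RSV, RSX, RVY, RWY, SUV, SWX, TUV, TUX, UXY, WXY

Hence C_0 ≅ Z^10, C_1 ≅ Z^30, C_2 ≅ Z^20.

Boundary ∂_1: C_1 → C_0 is given by ∂[p,q] = [q] − [p]. For instance
  ∂RV = V − R.
This gives a 10×30 integer matrix of rank 9; reducing to Smith normal form yields diagonal entries (1,1,1,1,1,1,1,1,1).

The boundary map ∂_2: C_2 → C_1 maps a triangle to the signed sum of its edges. For instance
  ∂SWX = WX − SX + SW,
  ∂PSU = SU − PU + PS.
This gives a 30×20 integer matrix of rank 20; reducing to Smith normal form yields diagonal entries (1,1,1,1,1,1,1,1,1,1,1,1,1,1,1,1,1,1,1,2).

Reading off H_k = ker ∂_k / im ∂_{k+1}:

  H_0: rank C_0 − rank ∂_1 = 10 − 9 = 1, and the invariant factors of ∂_1 are all 1, so H_0 = Z.
  H_1: rank ker ∂_1 − rank ∂_2 = (30 − 9) − 20 = 1, and ∂_2 has invariant factor 2 > 1, so H_1 = Z ⊕ Z/2.
  H_2: rank ker ∂_2 − rank ∂_3 = (20 − 20) − 0 = 0, and there is no ∂_3, so H_2 = 0.

As a check, the Euler characteristic is 10 − 30 + 20 = 0, which agrees with 1 − 1 + 0 = 0.
(K is a triangulation of the Klein bottle.)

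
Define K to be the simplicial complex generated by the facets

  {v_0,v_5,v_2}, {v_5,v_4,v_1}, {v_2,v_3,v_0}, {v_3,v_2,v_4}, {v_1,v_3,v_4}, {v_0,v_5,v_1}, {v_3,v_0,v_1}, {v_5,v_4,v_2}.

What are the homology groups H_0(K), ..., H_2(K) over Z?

Fix the vertex order v_0 < v_1 < v_2 < v_3 < v_4 < v_5 and write every simplex with vertices in increasing order. Then dim K = 2 and the simplices of K are:

  0-simplices (6): [v_0], [v_1], [v_2], [v_3], [v_4], [v_5]
  1-simplices (12): [v_0,v_1], [v_0,v_2], [v_0,v_3], [v_0,v_5], [v_1,v_3], [v_1,v_4], [v_1,v_5], [v_2,v_3], [v_2,v_4], [v_2,v_5], [v_3,v_4], [v_4,v_5]
  2-simplices (8): [v_0,v_1,v_3], [v_0,v_1,v_5], [v_0,v_2,v_3], [v_0,v_2,v_5], [v_1,v_3,v_4], [v_1,v_4,v_5], [v_2,v_3,v_4], [v_2,v_4,v_5]

so the chain groups are C_0 ≅ Z^6, C_1 ≅ Z^12, C_2 ≅ Z^8.

∂_1: C_1 → C_0 maps an edge to its endpoints' difference, ∂[p,q] = q − p.
As a 6×12 matrix over Z this has rank 5, with invariant factors (1,1,1,1,1).

The boundary map ∂_2: C_2 → C_1 sends each 2-simplex [p,q,r] to [q,r] − [p,r] + [p,q]. For instance
  ∂[v_0,v_2,v_3] = [v_2,v_3] − [v_0,v_3] + [v_0,v_2],
  ∂[v_0,v_1,v_3] = [v_1,v_3] − [v_0,v_3] + [v_0,v_1].
This gives a 12×8 integer matrix of rank 7; reducing to Smith normal form yields diagonal entries (1,1,1,1,1,1,1).

Now H_k = ker ∂_k / im ∂_{k+1}, so:

  H_0: rank C_0 − rank ∂_1 = 6 − 5 = 1, and the invariant factors of ∂_1 are all 1, so H_0 = Z.
  H_1: rank ker ∂_1 − rank ∂_2 = (12 − 5) − 7 = 0, and the invariant factors of ∂_2 are all 1, so H_1 = 0.
  H_2: rank ker ∂_2 − rank ∂_3 = (8 − 7) − 0 = 1, and there is no ∂_3, so H_2 = Z.

As a check, the Euler characteristic is 6 − 12 + 8 = 2, which agrees with 1 − 0 + 1 = 2.

H_0 ≅ Z,  H_1 = 0,  H_2 ≅ Z.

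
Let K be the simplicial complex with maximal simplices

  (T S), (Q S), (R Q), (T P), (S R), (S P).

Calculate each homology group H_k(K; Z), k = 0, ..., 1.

Order the vertices as P < Q < R < S < T. Listing each simplex with vertices in this order, K has dimension 1 with simplices:

  0-simplices (5): P, Q, R, S, T
  1-simplices (6): PS, PT, QR, QS, RS, ST

Hence C_0 ≅ Z^5, C_1 ≅ Z^6.

Boundary ∂_1: C_1 → C_0 is given by ∂[p,q] = [q] − [p]. For instance
  ∂ST = T − S.
This gives a 5×6 integer matrix of rank 4; reducing to Smith normal form yields diagonal entries (1,1,1,1).

Reading off H_k = ker ∂_k / im ∂_{k+1}:

  H_0: rank C_0 − rank ∂_1 = 5 − 4 = 1, and the invariant factors of ∂_1 are all 1, so H_0 = Z.
  H_1: rank ker ∂_1 − rank ∂_2 = (6 − 4) − 0 = 2, and there is no ∂_2, so H_1 = Z^2.

H_0 = Z,  H_1 = Z^2.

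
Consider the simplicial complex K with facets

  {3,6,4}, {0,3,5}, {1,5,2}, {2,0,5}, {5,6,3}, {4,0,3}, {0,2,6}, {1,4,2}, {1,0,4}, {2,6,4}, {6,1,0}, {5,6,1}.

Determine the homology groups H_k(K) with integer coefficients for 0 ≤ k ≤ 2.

H_0 ≅ Z,  H_1 ≅ Z/2Z,  H_2 = 0.

Take the total order 0 < 1 < 2 < 3 < 4 < 5 < 6 on the vertex set. Then K (dimension 2) consists of the simplices:

  0-simplices (7): [0], [1], [2], [3], [4], [5], [6]
  1-simplices (18): [0,1], [0,2], [0,3], [0,4], [0,5], [0,6], [1,2], [1,4], [1,5], [1,6], [2,4], [2,5], [2,6], [3,4], [3,5], [3,6], [4,6], [5,6]
  2-simplices (12): [0,1,4], [0,1,6], [0,2,5], [0,2,6], [0,3,4], [0,3,5], [1,2,4], [1,2,5], [1,5,6], [2,4,6], [3,4,6], [3,5,6]

so the chain groups are C_0 ≅ Z^7, C_1 ≅ Z^18, C_2 ≅ Z^12.

∂_1: C_1 → C_0 is given by ∂[p,q] = [q] − [p]. For instance
  ∂[4,6] = [6] − [4].
As a 7×18 matrix over Z this has rank 6, with invariant factors (1,1,1,1,1,1).

Boundary ∂_2: C_2 → C_1 maps a triangle to the signed sum of its edges. For instance
  ∂[0,1,6] = [1,6] − [0,6] + [0,1],
  ∂[2,4,6] = [4,6] − [2,6] + [2,4].
This gives a 18×12 integer matrix of rank 12; reducing to Smith normal form yields diagonal entries (1,1,1,1,1,1,1,1,1,1,1,2).

Reading off H_k = ker ∂_k / im ∂_{k+1}:

  H_0: rank C_0 − rank ∂_1 = 7 − 6 = 1, and the invariant factors of ∂_1 are all 1, so H_0 ≅ Z.
  H_1: rank ker ∂_1 − rank ∂_2 = (18 − 6) − 12 = 0, and ∂_2 has invariant factor 2 > 1, so H_1 ≅ Z/2Z.
  H_2: rank ker ∂_2 − rank ∂_3 = (12 − 12) − 0 = 0, and there is no ∂_3, so H_2 ≅ 0.

(K is a triangulation of the real projective plane RP^2.)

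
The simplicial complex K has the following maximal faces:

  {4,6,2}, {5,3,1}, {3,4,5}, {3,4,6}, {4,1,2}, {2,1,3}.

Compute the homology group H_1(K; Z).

Take the total order 1 < 2 < 3 < 4 < 5 < 6 on the vertex set. Then K (dimension 2) consists of the simplices:

  0-simplices (6): [1], [2], [3], [4], [5], [6]
  1-simplices (12): [1,2], [1,3], [1,4], [1,5], [2,3], [2,4], [2,6], [3,4], [3,5], [3,6], [4,5], [4,6]
  2-simplices (6): [1,2,3], [1,2,4], [1,3,5], [2,4,6], [3,4,5], [3,4,6]

so the chain groups are C_0 ≅ Z^6, C_1 ≅ Z^12, C_2 ≅ Z^6.

The boundary map ∂_1: C_1 → C_0 sends each edge [p,q] (with p < q) to q − p.
The 6×12 boundary matrix has rank 5 and Smith normal form diag(1,1,1,1,1).

Boundary ∂_2: C_2 → C_1 maps a triangle to the signed sum of its edges. For instance
  ∂[1,3,5] = [3,5] − [1,5] + [1,3],
  ∂[3,4,5] = [4,5] − [3,5] + [3,4].
This gives a 12×6 integer matrix of rank 6; reducing to Smith normal form yields diagonal entries (1,1,1,1,1,1).

Reading off H_k = ker ∂_k / im ∂_{k+1}:

  H_1: rank ker ∂_1 − rank ∂_2 = (12 − 5) − 6 = 1, and the invariant factors of ∂_2 are all 1, so H_1 ≅ Z.

(K is a triangulation of the cylinder S^1 x I.)

H_1 = Z.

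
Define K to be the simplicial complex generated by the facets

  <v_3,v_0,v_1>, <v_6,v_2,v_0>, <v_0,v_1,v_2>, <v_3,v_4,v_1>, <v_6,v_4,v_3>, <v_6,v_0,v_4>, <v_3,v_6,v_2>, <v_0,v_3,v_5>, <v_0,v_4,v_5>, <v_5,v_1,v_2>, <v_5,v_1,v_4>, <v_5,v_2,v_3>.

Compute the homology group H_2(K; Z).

H_2 ≅ 0.

K has 7 vertices, 18 edges, 12 triangles.
rank ∂_2 = 12, rank ∂_3 = 0 ⇒ b_2 = 12 − 12 − 0 = 0. So H_2 = 0.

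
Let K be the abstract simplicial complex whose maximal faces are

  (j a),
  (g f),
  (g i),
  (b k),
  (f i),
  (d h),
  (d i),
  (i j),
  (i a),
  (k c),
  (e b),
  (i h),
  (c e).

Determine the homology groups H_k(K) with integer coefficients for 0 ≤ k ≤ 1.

We work with the vertex ordering a < b < c < d < e < f < g < h < i < j < k. The simplices of K, each written with vertices in increasing order, are:

  0-simplices (11): a, b, c, d, e, f, g, h, i, j, k
  1-simplices (13): ai, aj, be, bk, ce, ck, dh, di, fg, fi, gi, hi, ij

so the chain groups are C_0 ≅ Z^11, C_1 ≅ Z^13.

∂_1: C_1 → C_0 sends each edge [p,q] (with p < q) to q − p.
The 11×13 boundary matrix has rank 9 and Smith normal form diag(1,1,1,1,1,1,1,1,1).

From H_k ≅ ker(∂_k) / im(∂_{k+1}) we obtain:

  H_0: rank C_0 − rank ∂_1 = 11 − 9 = 2, and the invariant factors of ∂_1 are all 1, so H_0 = Z^2.
  H_1: rank ker ∂_1 − rank ∂_2 = (13 − 9) − 0 = 4, and there is no ∂_2, so H_1 = Z^4.

H_0 ≅ Z^2,  H_1 ≅ Z^4.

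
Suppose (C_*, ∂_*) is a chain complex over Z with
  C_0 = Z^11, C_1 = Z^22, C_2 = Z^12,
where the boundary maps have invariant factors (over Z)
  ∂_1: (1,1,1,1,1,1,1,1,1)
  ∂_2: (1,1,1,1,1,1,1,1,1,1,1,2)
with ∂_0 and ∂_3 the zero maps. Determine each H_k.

H_0 = Z^2,  H_1 = Z ⊕ Z_2,  H_2 = 0.

H_0: b_0 = 11 − 0 − 9 = 2; torsion from ∂_1 factors > 1: none. So H_0 = Z^2.
H_1: b_1 = 22 − 9 − 12 = 1; torsion from ∂_2 factors > 1: [2]. So H_1 = Z ⊕ Z_2.
H_2: b_2 = 12 − 12 − 0 = 0; torsion from ∂_3 factors > 1: none. So H_2 = 0.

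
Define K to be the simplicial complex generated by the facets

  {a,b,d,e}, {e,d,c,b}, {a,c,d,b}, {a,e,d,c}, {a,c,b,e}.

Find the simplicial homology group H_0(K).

H_0 = Z.

Order the vertices as a < b < c < d < e. Listing each simplex with vertices in this order, K has dimension 3 with simplices:

  0-simplices (5): a, b, c, d, e
  1-simplices (10): ab, ac, ad, ae, bc, bd, be, cd, ce, de
  2-simplices (10): abc, abd, abe, acd, ace, ade, bcd, bce, bde, cde
  3-simplices (5): abcd, abce, abde, acde, bcde

giving chain groups C_0 ≅ Z^5, C_1 ≅ Z^10, C_2 ≅ Z^10, C_3 ≅ Z^5.

The boundary map ∂_1: C_1 → C_0 maps an edge to its endpoints' difference, ∂[p,q] = q − p. For instance
  ∂ad = d − a.
The 5×10 boundary matrix has rank 4 and Smith normal form diag(1,1,1,1).

∂_2: C_2 → C_1 sends each 2-simplex [p,q,r] to [q,r] − [p,r] + [p,q]. For instance
  ∂ace = ce − ae + ac,
  ∂abd = bd − ad + ab.
This gives a 10×10 integer matrix of rank 6; reducing to Smith normal form yields diagonal entries (1,1,1,1,1,1).

The boundary map ∂_3: C_3 → C_2 sends each 3-simplex σ to the alternating sum Σ_i (−1)^i (σ with its i-th vertex removed). For instance
  ∂abcd = bcd − acd + abd − abc,
  ∂abde = bde − ade + abe − abd.
This gives a 10×5 integer matrix of rank 4; reducing to Smith normal form yields diagonal entries (1,1,1,1).

Now H_k = ker ∂_k / im ∂_{k+1}, so:

  H_0: rank C_0 − rank ∂_1 = 5 − 4 = 1, and the invariant factors of ∂_1 are all 1, so H_0 = Z.

(K is a triangulation of the 3-sphere S^3.)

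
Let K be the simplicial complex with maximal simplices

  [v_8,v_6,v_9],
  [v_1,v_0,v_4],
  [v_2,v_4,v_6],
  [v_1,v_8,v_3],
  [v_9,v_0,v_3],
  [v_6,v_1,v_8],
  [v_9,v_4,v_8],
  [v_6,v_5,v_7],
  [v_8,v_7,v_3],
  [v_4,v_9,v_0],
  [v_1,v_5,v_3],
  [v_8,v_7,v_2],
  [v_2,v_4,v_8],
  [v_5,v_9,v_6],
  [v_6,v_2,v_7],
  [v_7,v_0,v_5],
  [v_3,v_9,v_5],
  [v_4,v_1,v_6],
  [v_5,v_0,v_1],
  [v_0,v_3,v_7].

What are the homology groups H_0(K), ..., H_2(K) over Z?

H_0 ≅ Z,  H_1 ≅ Z × Z/2,  H_2 = 0.

We work with the vertex ordering v_0 < v_1 < v_2 < v_3 < v_4 < v_5 < v_6 < v_7 < v_8 < v_9. The simplices of K, each written with vertices in increasing order, are:

  0-simplices (10): [v_0], [v_1], [v_2], [v_3], [v_4], [v_5], [v_6], [v_7], [v_8], [v_9]
  1-simplices (30): (30 of them)
  2-simplices (20): (20 of them)

giving chain groups C_0 ≅ Z^10, C_1 ≅ Z^30, C_2 ≅ Z^20.

The boundary map ∂_1: C_1 → C_0 maps an edge to its endpoints' difference, ∂[p,q] = q − p. For instance
  ∂[v_3,v_9] = [v_9] − [v_3].
The 10×30 boundary matrix has rank 9 and Smith normal form diag(1,1,1,1,1,1,1,1,1).

∂_2: C_2 → C_1 maps a triangle to the signed sum of its edges. For instance
  ∂[v_0,v_3,v_7] = [v_3,v_7] − [v_0,v_7] + [v_0,v_3],
  ∂[v_0,v_1,v_5] = [v_1,v_5] − [v_0,v_5] + [v_0,v_1].
This gives a 30×20 integer matrix of rank 20; reducing to Smith normal form yields diagonal entries (1,1,1,1,1,1,1,1,1,1,1,1,1,1,1,1,1,1,1,2).

Reading off H_k = ker ∂_k / im ∂_{k+1}:

  H_0: rank C_0 − rank ∂_1 = 10 − 9 = 1, and the invariant factors of ∂_1 are all 1, so H_0 = Z.
  H_1: rank ker ∂_1 − rank ∂_2 = (30 − 9) − 20 = 1, and ∂_2 has invariant factor 2 > 1, so H_1 = Z × Z/2.
  H_2: rank ker ∂_2 − rank ∂_3 = (20 − 20) − 0 = 0, and there is no ∂_3, so H_2 = 0.

As a check, the Euler characteristic is 10 − 30 + 20 = 0, which agrees with 1 − 1 + 0 = 0.
(K is a triangulation of the Klein bottle.)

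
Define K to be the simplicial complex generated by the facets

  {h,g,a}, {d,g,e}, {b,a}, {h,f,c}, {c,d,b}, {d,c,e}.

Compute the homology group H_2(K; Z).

Fix the vertex order a < b < c < d < e < f < g < h and write every simplex with vertices in increasing order. Then dim K = 2 and the simplices of K are:

  0-simplices (8): a, b, c, d, e, f, g, h
  1-simplices (14): ab, ag, ah, bc, bd, cd, ce, cf, ch, de, dg, eg, fh, gh
  2-simplices (5): agh, bcd, cde, cfh, deg

giving chain groups C_0 ≅ Z^8, C_1 ≅ Z^14, C_2 ≅ Z^5.

The boundary map ∂_1: C_1 → C_0 maps an edge to its endpoints' difference, ∂[p,q] = q − p. For instance
  ∂gh = h − g.
The 8×14 boundary matrix has rank 7 and Smith normal form diag(1,1,1,1,1,1,1).

Boundary ∂_2: C_2 → C_1 sends each 2-simplex [p,q,r] to [q,r] − [p,r] + [p,q]. For instance
  ∂cfh = fh − ch + cf,
  ∂agh = gh − ah + ag.
The 14×5 boundary matrix has rank 5 and Smith normal form diag(1,1,1,1,1).

Now H_k = ker ∂_k / im ∂_{k+1}, so:

  H_2: rank ker ∂_2 − rank ∂_3 = (5 − 5) − 0 = 0, and there is no ∂_3, so H_2 ≅ 0.

H_2 ≅ 0.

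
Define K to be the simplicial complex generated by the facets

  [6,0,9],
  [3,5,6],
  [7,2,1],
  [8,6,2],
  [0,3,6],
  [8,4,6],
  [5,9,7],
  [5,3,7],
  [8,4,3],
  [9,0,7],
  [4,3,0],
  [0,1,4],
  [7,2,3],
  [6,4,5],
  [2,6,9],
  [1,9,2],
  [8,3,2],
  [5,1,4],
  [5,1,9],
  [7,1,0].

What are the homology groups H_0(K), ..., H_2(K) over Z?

H_0 = Z,  H_1 = Z ⊕ Z/2,  H_2 = 0.

Order the vertices as 0 < 1 < 2 < 3 < 4 < 5 < 6 < 7 < 8 < 9. Listing each simplex with vertices in this order, K has dimension 2 with simplices:

  0-simplices (10): [0], [1], [2], [3], [4], [5], [6], [7], [8], [9]
  1-simplices (30): (30 of them)
  2-simplices (20): (20 of them)

Hence C_0 ≅ Z^10, C_1 ≅ Z^30, C_2 ≅ Z^20.

Boundary ∂_1: C_1 → C_0 is given by ∂[p,q] = [q] − [p]. For instance
  ∂[1,2] = [2] − [1].
This gives a 10×30 integer matrix of rank 9; reducing to Smith normal form yields diagonal entries (1,1,1,1,1,1,1,1,1).

The boundary map ∂_2: C_2 → C_1 maps a triangle to the signed sum of its edges. For instance
  ∂[1,5,9] = [5,9] − [1,9] + [1,5],
  ∂[5,7,9] = [7,9] − [5,9] + [5,7].
The resulting 30×20 matrix has rank 20, and its Smith normal form has invariant factors (1,1,1,1,1,1,1,1,1,1,1,1,1,1,1,1,1,1,1,2).

Now H_k = ker ∂_k / im ∂_{k+1}, so:

  H_0: rank C_0 − rank ∂_1 = 10 − 9 = 1, and the invariant factors of ∂_1 are all 1, so H_0 = Z.
  H_1: rank ker ∂_1 − rank ∂_2 = (30 − 9) − 20 = 1, and ∂_2 has invariant factor 2 > 1, so H_1 = Z ⊕ Z/2.
  H_2: rank ker ∂_2 − rank ∂_3 = (20 − 20) − 0 = 0, and there is no ∂_3, so H_2 = 0.

(K is a triangulation of the Klein bottle.)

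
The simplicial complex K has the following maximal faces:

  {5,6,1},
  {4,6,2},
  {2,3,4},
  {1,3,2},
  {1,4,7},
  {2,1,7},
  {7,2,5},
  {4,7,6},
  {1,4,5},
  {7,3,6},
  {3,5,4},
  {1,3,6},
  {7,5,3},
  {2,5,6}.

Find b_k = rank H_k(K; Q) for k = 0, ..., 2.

b_0 = 1, b_1 = 2, b_2 = 1.

Fix the vertex order 1 < 2 < 3 < 4 < 5 < 6 < 7 and write every simplex with vertices in increasing order. Then dim K = 2 and the simplices of K are:

  0-simplices (7): [1], [2], [3], [4], [5], [6], [7]
  1-simplices (21): [1,2], [1,3], [1,4], [1,5], [1,6], [1,7], [2,3], [2,4], [2,5], [2,6], [2,7], [3,4], [3,5], [3,6], [3,7], [4,5], [4,6], [4,7], [5,6], [5,7], [6,7]
  2-simplices (14): [1,2,3], [1,2,7], [1,3,6], [1,4,5], [1,4,7], [1,5,6], [2,3,4], [2,4,6], [2,5,6], [2,5,7], [3,4,5], [3,5,7], [3,6,7], [4,6,7]

Hence C_0 ≅ Z^7, C_1 ≅ Z^21, C_2 ≅ Z^14.

∂_1: C_1 → C_0 maps an edge to its endpoints' difference, ∂[p,q] = q − p.
The resulting 7×21 matrix has rank 6, and its Smith normal form has invariant factors (1,1,1,1,1,1).

∂_2: C_2 → C_1 acts by ∂[p,q,r] = [q,r] − [p,r] + [p,q]. For instance
  ∂[3,4,5] = [4,5] − [3,5] + [3,4],
  ∂[1,5,6] = [5,6] − [1,6] + [1,5].
The 21×14 boundary matrix has rank 13 and Smith normal form diag(1,1,1,1,1,1,1,1,1,1,1,1,1).

Reading off H_k = ker ∂_k / im ∂_{k+1}:

  H_0: rank C_0 − rank ∂_1 = 7 − 6 = 1, and the invariant factors of ∂_1 are all 1, so H_0 ≅ Z.
  H_1: rank ker ∂_1 − rank ∂_2 = (21 − 6) − 13 = 2, and the invariant factors of ∂_2 are all 1, so H_1 ≅ Z^2.
  H_2: rank ker ∂_2 − rank ∂_3 = (14 − 13) − 0 = 1, and there is no ∂_3, so H_2 ≅ Z.

Hence the Betti numbers are b_0 = 1, b_1 = 2, b_2 = 1.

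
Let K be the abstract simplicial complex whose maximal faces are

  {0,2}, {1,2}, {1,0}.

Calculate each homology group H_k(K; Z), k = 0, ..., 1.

Order the vertices as 0 < 1 < 2. Listing each simplex with vertices in this order, K has dimension 1 with simplices:

  0-simplices (3): [0], [1], [2]
  1-simplices (3): [0,1], [0,2], [1,2]

giving chain groups C_0 ≅ Z^3, C_1 ≅ Z^3.

Boundary ∂_1: C_1 → C_0 maps an edge to its endpoints' difference, ∂[p,q] = q − p. For instance
  ∂[1,2] = [2] − [1].
The resulting 3×3 matrix has rank 2, and its Smith normal form has invariant factors (1,1).

Computing H_k = (kernel of ∂_k) / (image of ∂_{k+1}):

  H_0: rank C_0 − rank ∂_1 = 3 − 2 = 1, and the invariant factors of ∂_1 are all 1, so H_0 = Z.
  H_1: rank ker ∂_1 − rank ∂_2 = (3 − 2) − 0 = 1, and there is no ∂_2, so H_1 = Z.

H_0 ≅ Z,  H_1 ≅ Z.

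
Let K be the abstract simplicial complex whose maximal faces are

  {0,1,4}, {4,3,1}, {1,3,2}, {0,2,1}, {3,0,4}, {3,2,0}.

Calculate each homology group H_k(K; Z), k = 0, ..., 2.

H_0 = Z,  H_1 = 0,  H_2 = Z.

We work with the vertex ordering 0 < 1 < 2 < 3 < 4. The simplices of K, each written with vertices in increasing order, are:

  0-simplices (5): [0], [1], [2], [3], [4]
  1-simplices (9): [0,1], [0,2], [0,3], [0,4], [1,2], [1,3], [1,4], [2,3], [3,4]
  2-simplices (6): [0,1,2], [0,1,4], [0,2,3], [0,3,4], [1,2,3], [1,3,4]

so the chain groups are C_0 ≅ Z^5, C_1 ≅ Z^9, C_2 ≅ Z^6.

∂_1: C_1 → C_0 is given by ∂[p,q] = [q] − [p].
The 5×9 boundary matrix has rank 4 and Smith normal form diag(1,1,1,1).

Boundary ∂_2: C_2 → C_1 sends each 2-simplex [p,q,r] to [q,r] − [p,r] + [p,q]. For instance
  ∂[0,1,2] = [1,2] − [0,2] + [0,1],
  ∂[0,2,3] = [2,3] − [0,3] + [0,2].
The 9×6 boundary matrix has rank 5 and Smith normal form diag(1,1,1,1,1).

Reading off H_k = ker ∂_k / im ∂_{k+1}:

  H_0: rank C_0 − rank ∂_1 = 5 − 4 = 1, and the invariant factors of ∂_1 are all 1, so H_0 = Z.
  H_1: rank ker ∂_1 − rank ∂_2 = (9 − 4) − 5 = 0, and the invariant factors of ∂_2 are all 1, so H_1 = 0.
  H_2: rank ker ∂_2 − rank ∂_3 = (6 − 5) − 0 = 1, and there is no ∂_3, so H_2 = Z.

As a check, the Euler characteristic is 5 − 9 + 6 = 2, which agrees with 1 − 0 + 1 = 2.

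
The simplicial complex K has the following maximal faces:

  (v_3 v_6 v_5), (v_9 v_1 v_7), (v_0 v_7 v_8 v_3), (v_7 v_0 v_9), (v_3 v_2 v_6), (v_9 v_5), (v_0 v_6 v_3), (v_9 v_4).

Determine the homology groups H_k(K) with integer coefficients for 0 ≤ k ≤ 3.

H_0 = Z,  H_1 = Z,  H_2 = 0,  H_3 = 0.

Order the vertices as v_0 < v_1 < v_2 < v_3 < v_4 < v_5 < v_6 < v_7 < v_8 < v_9. Listing each simplex with vertices in this order, K has dimension 3 with simplices:

  0-simplices (10): [v_0], [v_1], [v_2], [v_3], [v_4], [v_5], [v_6], [v_7], [v_8], [v_9]
  1-simplices (18): (18 of them)
  2-simplices (9): [v_0,v_3,v_6], [v_0,v_3,v_7], [v_0,v_3,v_8], [v_0,v_7,v_8], [v_0,v_7,v_9], [v_1,v_7,v_9], [v_2,v_3,v_6], [v_3,v_5,v_6], [v_3,v_7,v_8]
  3-simplices (1): [v_0,v_3,v_7,v_8]

so the chain groups are C_0 ≅ Z^10, C_1 ≅ Z^18, C_2 ≅ Z^9, C_3 ≅ Z^1.

Boundary ∂_1: C_1 → C_0 sends each edge [p,q] (with p < q) to q − p.
As a 10×18 matrix over Z this has rank 9, with invariant factors (1,1,1,1,1,1,1,1,1).

∂_2: C_2 → C_1 maps a triangle to the signed sum of its edges. For instance
  ∂[v_0,v_3,v_6] = [v_3,v_6] − [v_0,v_6] + [v_0,v_3],
  ∂[v_1,v_7,v_9] = [v_7,v_9] − [v_1,v_9] + [v_1,v_7].
The resulting 18×9 matrix has rank 8, and its Smith normal form has invariant factors (1,1,1,1,1,1,1,1).

∂_3: C_3 → C_2 sends each 3-simplex σ to the alternating sum Σ_i (−1)^i (σ with its i-th vertex removed). For instance
  ∂[v_0,v_3,v_7,v_8] = [v_3,v_7,v_8] − [v_0,v_7,v_8] + [v_0,v_3,v_8] − [v_0,v_3,v_7].
The resulting 9×1 matrix has rank 1, and its Smith normal form has invariant factors (1).

Reading off H_k = ker ∂_k / im ∂_{k+1}:

  H_0: rank C_0 − rank ∂_1 = 10 − 9 = 1, and the invariant factors of ∂_1 are all 1, so H_0 ≅ Z.
  H_1: rank ker ∂_1 − rank ∂_2 = (18 − 9) − 8 = 1, and the invariant factors of ∂_2 are all 1, so H_1 ≅ Z.
  H_2: rank ker ∂_2 − rank ∂_3 = (9 − 8) − 1 = 0, and the invariant factors of ∂_3 are all 1, so H_2 ≅ 0.
  H_3: rank ker ∂_3 − rank ∂_4 = (1 − 1) − 0 = 0, and there is no ∂_4, so H_3 ≅ 0.

As a check, the Euler characteristic is 10 − 18 + 9 − 1 = 0, which agrees with 1 − 1 + 0 − 0 = 0.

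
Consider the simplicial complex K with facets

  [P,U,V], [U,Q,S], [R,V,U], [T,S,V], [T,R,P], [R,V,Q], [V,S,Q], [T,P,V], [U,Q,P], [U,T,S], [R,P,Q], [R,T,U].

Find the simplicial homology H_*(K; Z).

H_0 ≅ Z,  H_1 ≅ Z/2,  H_2 = 0.

Order the vertices as P < Q < R < S < T < U < V. Listing each simplex with vertices in this order, K has dimension 2 with simplices:

  0-simplices (7): P, Q, R, S, T, U, V
  1-simplices (18): PQ, PR, PT, PU, PV, QR, QS, QU, QV, RT, RU, RV, ST, SU, SV, TU, TV, UV
  2-simplices (12): PQR, PQU, PRT, PTV, PUV, QRV, QSU, QSV, RTU, RUV, STU, STV

Hence C_0 ≅ Z^7, C_1 ≅ Z^18, C_2 ≅ Z^12.

∂_1: C_1 → C_0 sends each edge [p,q] (with p < q) to q − p. For instance
  ∂SU = U − S.
This gives a 7×18 integer matrix of rank 6; reducing to Smith normal form yields diagonal entries (1,1,1,1,1,1).

∂_2: C_2 → C_1 sends each 2-simplex [p,q,r] to [q,r] − [p,r] + [p,q]. For instance
  ∂RUV = UV − RV + RU,
  ∂QRV = RV − QV + QR.
The 18×12 boundary matrix has rank 12 and Smith normal form diag(1,1,1,1,1,1,1,1,1,1,1,2).

From H_k ≅ ker(∂_k) / im(∂_{k+1}) we obtain:

  H_0: rank C_0 − rank ∂_1 = 7 − 6 = 1, and the invariant factors of ∂_1 are all 1, so H_0 ≅ Z.
  H_1: rank ker ∂_1 − rank ∂_2 = (18 − 6) − 12 = 0, and ∂_2 has invariant factor 2 > 1, so H_1 ≅ Z/2.
  H_2: rank ker ∂_2 − rank ∂_3 = (12 − 12) − 0 = 0, and there is no ∂_3, so H_2 ≅ 0.

As a check, the Euler characteristic is 7 − 18 + 12 = 1, which agrees with 1 − 0 + 0 = 1.
(K is a triangulation of the real projective plane RP^2.)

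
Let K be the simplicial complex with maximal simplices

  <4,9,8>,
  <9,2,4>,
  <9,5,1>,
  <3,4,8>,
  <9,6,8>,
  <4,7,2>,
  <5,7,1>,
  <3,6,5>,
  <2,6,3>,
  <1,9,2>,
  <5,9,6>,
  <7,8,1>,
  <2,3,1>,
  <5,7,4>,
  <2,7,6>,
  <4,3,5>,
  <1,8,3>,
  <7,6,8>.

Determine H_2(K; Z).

H_2 ≅ Z.

K has 9 vertices, 27 edges, 18 triangles.
rank ∂_2 = 17, rank ∂_3 = 0 ⇒ b_2 = 18 − 17 − 0 = 1. So H_2 = Z.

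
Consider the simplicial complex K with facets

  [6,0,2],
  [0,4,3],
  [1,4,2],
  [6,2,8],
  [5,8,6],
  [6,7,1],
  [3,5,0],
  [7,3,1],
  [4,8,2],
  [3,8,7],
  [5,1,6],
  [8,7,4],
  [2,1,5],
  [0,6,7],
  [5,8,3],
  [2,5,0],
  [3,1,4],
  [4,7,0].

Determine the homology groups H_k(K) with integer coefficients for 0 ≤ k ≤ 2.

H_0 = Z,  H_1 = Z ⊕ Z/2,  H_2 = 0.

We work with the vertex ordering 0 < 1 < 2 < 3 < 4 < 5 < 6 < 7 < 8. The simplices of K, each written with vertices in increasing order, are:

  0-simplices (9): [0], [1], [2], [3], [4], [5], [6], [7], [8]
  1-simplices (27): (27 of them)
  2-simplices (18): [0,2,5], [0,2,6], [0,3,4], [0,3,5], [0,4,7], [0,6,7], [1,2,4], [1,2,5], [1,3,4], [1,3,7], [1,5,6], [1,6,7], [2,4,8], [2,6,8], [3,5,8], [3,7,8], [4,7,8], [5,6,8]

so the chain groups are C_0 ≅ Z^9, C_1 ≅ Z^27, C_2 ≅ Z^18.

The boundary map ∂_1: C_1 → C_0 is given by ∂[p,q] = [q] − [p]. For instance
  ∂[1,4] = [4] − [1].
This gives a 9×27 integer matrix of rank 8; reducing to Smith normal form yields diagonal entries (1,1,1,1,1,1,1,1).

∂_2: C_2 → C_1 maps a triangle to the signed sum of its edges. For instance
  ∂[0,6,7] = [6,7] − [0,7] + [0,6],
  ∂[2,6,8] = [6,8] − [2,8] + [2,6].
The 27×18 boundary matrix has rank 18 and Smith normal form diag(1,1,1,1,1,1,1,1,1,1,1,1,1,1,1,1,1,2).

Reading off H_k = ker ∂_k / im ∂_{k+1}:

  H_0: rank C_0 − rank ∂_1 = 9 − 8 = 1, and the invariant factors of ∂_1 are all 1, so H_0 = Z.
  H_1: rank ker ∂_1 − rank ∂_2 = (27 − 8) − 18 = 1, and ∂_2 has invariant factor 2 > 1, so H_1 = Z ⊕ Z/2.
  H_2: rank ker ∂_2 − rank ∂_3 = (18 − 18) − 0 = 0, and there is no ∂_3, so H_2 = 0.

As a check, the Euler characteristic is 9 − 27 + 18 = 0, which agrees with 1 − 1 + 0 = 0.
(K is a triangulation of the Klein bottle.)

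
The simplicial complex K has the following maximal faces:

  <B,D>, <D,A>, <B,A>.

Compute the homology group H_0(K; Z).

We work with the vertex ordering A < B < D. The simplices of K, each written with vertices in increasing order, are:

  0-simplices (3): A, B, D
  1-simplices (3): AB, AD, BD

giving chain groups C_0 ≅ Z^3, C_1 ≅ Z^3.

The boundary map ∂_1: C_1 → C_0 sends each edge [p,q] (with p < q) to q − p. For instance
  ∂AB = B − A.
This gives a 3×3 integer matrix of rank 2; reducing to Smith normal form yields diagonal entries (1,1).

Now H_k = ker ∂_k / im ∂_{k+1}, so:

  H_0: rank C_0 − rank ∂_1 = 3 − 2 = 1, and the invariant factors of ∂_1 are all 1, so H_0 = Z.

H_0 = Z.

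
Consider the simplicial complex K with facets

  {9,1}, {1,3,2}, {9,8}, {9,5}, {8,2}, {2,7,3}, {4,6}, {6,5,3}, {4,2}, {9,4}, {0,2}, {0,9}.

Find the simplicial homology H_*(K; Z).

H_0 ≅ Z,  H_1 ≅ Z^5,  H_2 = 0.

Order the vertices as 0 < 1 < 2 < 3 < 4 < 5 < 6 < 7 < 8 < 9. Listing each simplex with vertices in this order, K has dimension 2 with simplices:

  0-simplices (10): [0], [1], [2], [3], [4], [5], [6], [7], [8], [9]
  1-simplices (17): [0,2], [0,9], [1,2], [1,3], [1,9], [2,3], [2,4], [2,7], [2,8], [3,5], [3,6], [3,7], [4,6], [4,9], [5,6], [5,9], [8,9]
  2-simplices (3): [1,2,3], [2,3,7], [3,5,6]

giving chain groups C_0 ≅ Z^10, C_1 ≅ Z^17, C_2 ≅ Z^3.

Boundary ∂_1: C_1 → C_0 sends each edge [p,q] (with p < q) to q − p.
The 10×17 boundary matrix has rank 9 and Smith normal form diag(1,1,1,1,1,1,1,1,1).

∂_2: C_2 → C_1 acts by ∂[p,q,r] = [q,r] − [p,r] + [p,q]. For instance
  ∂[2,3,7] = [3,7] − [2,7] + [2,3],
  ∂[1,2,3] = [2,3] − [1,3] + [1,2].
As a 17×3 matrix over Z this has rank 3, with invariant factors (1,1,1).

Reading off H_k = ker ∂_k / im ∂_{k+1}:

  H_0: rank C_0 − rank ∂_1 = 10 − 9 = 1, and the invariant factors of ∂_1 are all 1, so H_0 ≅ Z.
  H_1: rank ker ∂_1 − rank ∂_2 = (17 − 9) − 3 = 5, and the invariant factors of ∂_2 are all 1, so H_1 ≅ Z^5.
  H_2: rank ker ∂_2 − rank ∂_3 = (3 − 3) − 0 = 0, and there is no ∂_3, so H_2 ≅ 0.

As a check, the Euler characteristic is 10 − 17 + 3 = -4, which agrees with 1 − 5 + 0 = -4.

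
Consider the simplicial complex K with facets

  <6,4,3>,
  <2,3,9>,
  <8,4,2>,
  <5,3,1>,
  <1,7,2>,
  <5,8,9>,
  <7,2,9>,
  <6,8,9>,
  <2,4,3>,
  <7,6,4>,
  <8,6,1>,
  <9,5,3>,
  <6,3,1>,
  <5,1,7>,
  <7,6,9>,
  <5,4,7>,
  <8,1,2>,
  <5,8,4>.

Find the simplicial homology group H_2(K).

Order the vertices as 1 < 2 < 3 < 4 < 5 < 6 < 7 < 8 < 9. Listing each simplex with vertices in this order, K has dimension 2 with simplices:

  0-simplices (9): [1], [2], [3], [4], [5], [6], [7], [8], [9]
  1-simplices (27): (27 of them)
  2-simplices (18): [1,2,7], [1,2,8], [1,3,5], [1,3,6], [1,5,7], [1,6,8], [2,3,4], [2,3,9], [2,4,8], [2,7,9], [3,4,6], [3,5,9], [4,5,7], [4,5,8], [4,6,7], [5,8,9], [6,7,9], [6,8,9]

so the chain groups are C_0 ≅ Z^9, C_1 ≅ Z^27, C_2 ≅ Z^18.

∂_1: C_1 → C_0 maps an edge to its endpoints' difference, ∂[p,q] = q − p. For instance
  ∂[1,6] = [6] − [1].
The resulting 9×27 matrix has rank 8, and its Smith normal form has invariant factors (1,1,1,1,1,1,1,1).

The boundary map ∂_2: C_2 → C_1 maps a triangle to the signed sum of its edges. For instance
  ∂[3,4,6] = [4,6] − [3,6] + [3,4],
  ∂[2,3,4] = [3,4] − [2,4] + [2,3].
The resulting 27×18 matrix has rank 17, and its Smith normal form has invariant factors (1,1,1,1,1,1,1,1,1,1,1,1,1,1,1,1,1).

Now H_k = ker ∂_k / im ∂_{k+1}, so:

  H_2: rank ker ∂_2 − rank ∂_3 = (18 − 17) − 0 = 1, and there is no ∂_3, so H_2 ≅ Z.

(K is a triangulation of the torus T^2.)

H_2 ≅ Z.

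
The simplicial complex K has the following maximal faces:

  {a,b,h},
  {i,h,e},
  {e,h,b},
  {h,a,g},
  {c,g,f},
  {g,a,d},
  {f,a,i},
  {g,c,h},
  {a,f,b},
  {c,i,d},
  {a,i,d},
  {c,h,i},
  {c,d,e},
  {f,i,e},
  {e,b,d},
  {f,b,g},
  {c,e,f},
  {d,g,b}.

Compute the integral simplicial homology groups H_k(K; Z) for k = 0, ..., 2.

H_0 ≅ Z,  H_1 ≅ Z ⊕ Z/2,  H_2 = 0.

K has 9 vertices, 27 edges, 18 triangles.
rank ∂_0 = 0, rank ∂_1 = 8 ⇒ b_0 = 9 − 0 − 8 = 1; all invariant factors of ∂_1 are 1 so no torsion. So H_0 = Z.
rank ∂_1 = 8, rank ∂_2 = 18 ⇒ b_1 = 27 − 8 − 18 = 1; ∂_2 has invariant factor(s) [2] giving torsion. So H_1 = Z ⊕ Z/2.
rank ∂_2 = 18, rank ∂_3 = 0 ⇒ b_2 = 18 − 18 − 0 = 0. So H_2 = 0.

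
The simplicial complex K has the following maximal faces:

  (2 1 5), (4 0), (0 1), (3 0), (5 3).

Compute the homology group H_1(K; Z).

H_1 ≅ Z.

K has 6 vertices, 7 edges, 1 triangle.
rank ∂_1 = 5, rank ∂_2 = 1 ⇒ b_1 = 7 − 5 − 1 = 1; all invariant factors of ∂_2 are 1 so no torsion. So H_1 ≅ Z.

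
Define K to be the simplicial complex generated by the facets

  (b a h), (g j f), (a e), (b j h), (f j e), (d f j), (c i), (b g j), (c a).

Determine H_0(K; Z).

H_0 ≅ Z.

Take the total order a < b < c < d < e < f < g < h < i < j on the vertex set. Then K (dimension 2) consists of the simplices:

  0-simplices (10): a, b, c, d, e, f, g, h, i, j
  1-simplices (16): ab, ac, ae, ah, bg, bh, bj, ci, df, dj, ef, ej, fg, fj, gj, hj
  2-simplices (6): abh, bgj, bhj, dfj, efj, fgj

so the chain groups are C_0 ≅ Z^10, C_1 ≅ Z^16, C_2 ≅ Z^6.

Boundary ∂_1: C_1 → C_0 maps an edge to its endpoints' difference, ∂[p,q] = q − p.
As a 10×16 matrix over Z this has rank 9, with invariant factors (1,1,1,1,1,1,1,1,1).

The boundary map ∂_2: C_2 → C_1 acts by ∂[p,q,r] = [q,r] − [p,r] + [p,q]. For instance
  ∂fgj = gj − fj + fg,
  ∂bgj = gj − bj + bg.
As a 16×6 matrix over Z this has rank 6, with invariant factors (1,1,1,1,1,1).

Now H_k = ker ∂_k / im ∂_{k+1}, so:

  H_0: rank C_0 − rank ∂_1 = 10 − 9 = 1, and the invariant factors of ∂_1 are all 1, so H_0 = Z.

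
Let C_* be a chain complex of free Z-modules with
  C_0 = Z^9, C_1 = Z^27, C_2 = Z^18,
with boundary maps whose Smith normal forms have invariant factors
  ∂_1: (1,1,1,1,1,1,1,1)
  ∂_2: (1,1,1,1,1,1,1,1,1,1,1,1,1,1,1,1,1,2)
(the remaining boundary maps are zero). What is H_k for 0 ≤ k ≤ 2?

H_0 ≅ Z,  H_1 ≅ Z ⊕ Z/2,  H_2 = 0.

H_0: b_0 = 9 − 0 − 8 = 1; torsion from ∂_1 factors > 1: none. So H_0 ≅ Z.
H_1: b_1 = 27 − 8 − 18 = 1; torsion from ∂_2 factors > 1: [2]. So H_1 ≅ Z ⊕ Z/2.
H_2: b_2 = 18 − 18 − 0 = 0; torsion from ∂_3 factors > 1: none. So H_2 ≅ 0.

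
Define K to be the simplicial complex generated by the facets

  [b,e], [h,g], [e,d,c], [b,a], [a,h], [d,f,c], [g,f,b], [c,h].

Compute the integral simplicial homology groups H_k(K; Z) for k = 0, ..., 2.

H_0 ≅ Z,  H_1 ≅ Z^3,  H_2 = 0.

We work with the vertex ordering a < b < c < d < e < f < g < h. The simplices of K, each written with vertices in increasing order, are:

  0-simplices (8): a, b, c, d, e, f, g, h
  1-simplices (13): ab, ah, be, bf, bg, cd, ce, cf, ch, de, df, fg, gh
  2-simplices (3): bfg, cde, cdf

giving chain groups C_0 ≅ Z^8, C_1 ≅ Z^13, C_2 ≅ Z^3.

Boundary ∂_1: C_1 → C_0 sends each edge [p,q] (with p < q) to q − p.
The resulting 8×13 matrix has rank 7, and its Smith normal form has invariant factors (1,1,1,1,1,1,1).

Boundary ∂_2: C_2 → C_1 sends each 2-simplex [p,q,r] to [q,r] − [p,r] + [p,q]. For instance
  ∂cde = de − ce + cd,
  ∂bfg = fg − bg + bf.
As a 13×3 matrix over Z this has rank 3, with invariant factors (1,1,1).

Now H_k = ker ∂_k / im ∂_{k+1}, so:

  H_0: rank C_0 − rank ∂_1 = 8 − 7 = 1, and the invariant factors of ∂_1 are all 1, so H_0 = Z.
  H_1: rank ker ∂_1 − rank ∂_2 = (13 − 7) − 3 = 3, and the invariant factors of ∂_2 are all 1, so H_1 = Z^3.
  H_2: rank ker ∂_2 − rank ∂_3 = (3 − 3) − 0 = 0, and there is no ∂_3, so H_2 = 0.

As a check, the Euler characteristic is 8 − 13 + 3 = -2, which agrees with 1 − 3 + 0 = -2.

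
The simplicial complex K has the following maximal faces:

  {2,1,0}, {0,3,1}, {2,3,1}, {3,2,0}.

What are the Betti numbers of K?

K has 4 vertices, 6 edges, 4 triangles.
rank ∂_0 = 0, rank ∂_1 = 3 ⇒ b_0 = 4 − 0 − 3 = 1; all invariant factors of ∂_1 are 1 so no torsion. So H_0 ≅ Z.
rank ∂_1 = 3, rank ∂_2 = 3 ⇒ b_1 = 6 − 3 − 3 = 0; all invariant factors of ∂_2 are 1 so no torsion. So H_1 ≅ 0.
rank ∂_2 = 3, rank ∂_3 = 0 ⇒ b_2 = 4 − 3 − 0 = 1. So H_2 ≅ Z.

b_0 = 1, b_1 = 0, b_2 = 1.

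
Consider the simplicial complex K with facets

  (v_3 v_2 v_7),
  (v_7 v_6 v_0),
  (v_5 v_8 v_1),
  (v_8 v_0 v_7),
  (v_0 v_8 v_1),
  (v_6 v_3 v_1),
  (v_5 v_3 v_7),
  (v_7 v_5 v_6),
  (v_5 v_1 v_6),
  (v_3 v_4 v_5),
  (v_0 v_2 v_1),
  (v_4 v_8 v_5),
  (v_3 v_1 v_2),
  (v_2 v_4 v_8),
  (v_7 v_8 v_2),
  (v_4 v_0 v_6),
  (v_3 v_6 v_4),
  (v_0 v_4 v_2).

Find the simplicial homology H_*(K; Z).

We work with the vertex ordering v_0 < v_1 < v_2 < v_3 < v_4 < v_5 < v_6 < v_7 < v_8. The simplices of K, each written with vertices in increasing order, are:

  0-simplices (9): [v_0], [v_1], [v_2], [v_3], [v_4], [v_5], [v_6], [v_7], [v_8]
  1-simplices (27): (27 of them)
  2-simplices (18): (18 of them)

Hence C_0 ≅ Z^9, C_1 ≅ Z^27, C_2 ≅ Z^18.

Boundary ∂_1: C_1 → C_0 is given by ∂[p,q] = [q] − [p]. For instance
  ∂[v_0,v_8] = [v_8] − [v_0].
This gives a 9×27 integer matrix of rank 8; reducing to Smith normal form yields diagonal entries (1,1,1,1,1,1,1,1).

The boundary map ∂_2: C_2 → C_1 sends each 2-simplex [p,q,r] to [q,r] − [p,r] + [p,q]. For instance
  ∂[v_1,v_2,v_3] = [v_2,v_3] − [v_1,v_3] + [v_1,v_2],
  ∂[v_0,v_6,v_7] = [v_6,v_7] − [v_0,v_7] + [v_0,v_6].
As a 27×18 matrix over Z this has rank 18, with invariant factors (1,1,1,1,1,1,1,1,1,1,1,1,1,1,1,1,1,2).

Reading off H_k = ker ∂_k / im ∂_{k+1}:

  H_0: rank C_0 − rank ∂_1 = 9 − 8 = 1, and the invariant factors of ∂_1 are all 1, so H_0 ≅ Z.
  H_1: rank ker ∂_1 − rank ∂_2 = (27 − 8) − 18 = 1, and ∂_2 has invariant factor 2 > 1, so H_1 ≅ Z ⊕ Z/2.
  H_2: rank ker ∂_2 − rank ∂_3 = (18 − 18) − 0 = 0, and there is no ∂_3, so H_2 ≅ 0.

H_0 = Z,  H_1 = Z ⊕ Z/2,  H_2 = 0.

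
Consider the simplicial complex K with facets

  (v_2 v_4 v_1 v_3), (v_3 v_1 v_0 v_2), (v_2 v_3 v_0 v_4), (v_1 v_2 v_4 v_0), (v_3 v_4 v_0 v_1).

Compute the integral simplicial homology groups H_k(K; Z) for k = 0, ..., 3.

H_0 = Z,  H_1 = 0,  H_2 = 0,  H_3 = Z.

Take the total order v_0 < v_1 < v_2 < v_3 < v_4 on the vertex set. Then K (dimension 3) consists of the simplices:

  0-simplices (5): [v_0], [v_1], [v_2], [v_3], [v_4]
  1-simplices (10): [v_0,v_1], [v_0,v_2], [v_0,v_3], [v_0,v_4], [v_1,v_2], [v_1,v_3], [v_1,v_4], [v_2,v_3], [v_2,v_4], [v_3,v_4]
  2-simplices (10): [v_0,v_1,v_2], [v_0,v_1,v_3], [v_0,v_1,v_4], [v_0,v_2,v_3], [v_0,v_2,v_4], [v_0,v_3,v_4], [v_1,v_2,v_3], [v_1,v_2,v_4], [v_1,v_3,v_4], [v_2,v_3,v_4]
  3-simplices (5): [v_0,v_1,v_2,v_3], [v_0,v_1,v_2,v_4], [v_0,v_1,v_3,v_4], [v_0,v_2,v_3,v_4], [v_1,v_2,v_3,v_4]

so the chain groups are C_0 ≅ Z^5, C_1 ≅ Z^10, C_2 ≅ Z^10, C_3 ≅ Z^5.

∂_1: C_1 → C_0 is given by ∂[p,q] = [q] − [p]. For instance
  ∂[v_0,v_3] = [v_3] − [v_0].
As a 5×10 matrix over Z this has rank 4, with invariant factors (1,1,1,1).

∂_2: C_2 → C_1 sends each 2-simplex [p,q,r] to [q,r] − [p,r] + [p,q]. For instance
  ∂[v_2,v_3,v_4] = [v_3,v_4] − [v_2,v_4] + [v_2,v_3],
  ∂[v_0,v_1,v_3] = [v_1,v_3] − [v_0,v_3] + [v_0,v_1].
The resulting 10×10 matrix has rank 6, and its Smith normal form has invariant factors (1,1,1,1,1,1).

Boundary ∂_3: C_3 → C_2 sends each 3-simplex σ to the alternating sum Σ_i (−1)^i (σ with its i-th vertex removed). For instance
  ∂[v_0,v_1,v_2,v_3] = [v_1,v_2,v_3] − [v_0,v_2,v_3] + [v_0,v_1,v_3] − [v_0,v_1,v_2],
  ∂[v_1,v_2,v_3,v_4] = [v_2,v_3,v_4] − [v_1,v_3,v_4] + [v_1,v_2,v_4] − [v_1,v_2,v_3].
The resulting 10×5 matrix has rank 4, and its Smith normal form has invariant factors (1,1,1,1).

Now H_k = ker ∂_k / im ∂_{k+1}, so:

  H_0: rank C_0 − rank ∂_1 = 5 − 4 = 1, and the invariant factors of ∂_1 are all 1, so H_0 ≅ Z.
  H_1: rank ker ∂_1 − rank ∂_2 = (10 − 4) − 6 = 0, and the invariant factors of ∂_2 are all 1, so H_1 ≅ 0.
  H_2: rank ker ∂_2 − rank ∂_3 = (10 − 6) − 4 = 0, and the invariant factors of ∂_3 are all 1, so H_2 ≅ 0.
  H_3: rank ker ∂_3 − rank ∂_4 = (5 − 4) − 0 = 1, and there is no ∂_4, so H_3 ≅ Z.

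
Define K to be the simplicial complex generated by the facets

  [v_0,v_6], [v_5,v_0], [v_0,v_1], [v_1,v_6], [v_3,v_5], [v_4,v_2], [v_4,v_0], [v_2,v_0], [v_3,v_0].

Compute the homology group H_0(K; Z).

Take the total order v_0 < v_1 < v_2 < v_3 < v_4 < v_5 < v_6 on the vertex set. Then K (dimension 1) consists of the simplices:

  0-simplices (7): [v_0], [v_1], [v_2], [v_3], [v_4], [v_5], [v_6]
  1-simplices (9): [v_0,v_1], [v_0,v_2], [v_0,v_3], [v_0,v_4], [v_0,v_5], [v_0,v_6], [v_1,v_6], [v_2,v_4], [v_3,v_5]

giving chain groups C_0 ≅ Z^7, C_1 ≅ Z^9.

Boundary ∂_1: C_1 → C_0 sends each edge [p,q] (with p < q) to q − p. For instance
  ∂[v_0,v_4] = [v_4] − [v_0].
The resulting 7×9 matrix has rank 6, and its Smith normal form has invariant factors (1,1,1,1,1,1).

Computing H_k = (kernel of ∂_k) / (image of ∂_{k+1}):

  H_0: rank C_0 − rank ∂_1 = 7 − 6 = 1, and the invariant factors of ∂_1 are all 1, so H_0 = Z.

(K is a triangulation of a wedge of 3 circles.)

H_0 ≅ Z.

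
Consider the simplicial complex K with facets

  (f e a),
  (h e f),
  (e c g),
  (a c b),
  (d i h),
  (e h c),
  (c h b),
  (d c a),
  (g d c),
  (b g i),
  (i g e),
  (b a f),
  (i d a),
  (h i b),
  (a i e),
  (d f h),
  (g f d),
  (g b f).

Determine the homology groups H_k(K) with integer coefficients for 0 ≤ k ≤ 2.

H_0 = Z,  H_1 = Z^2,  H_2 = Z.

Fix the vertex order a < b < c < d < e < f < g < h < i and write every simplex with vertices in increasing order. Then dim K = 2 and the simplices of K are:

  0-simplices (9): a, b, c, d, e, f, g, h, i
  1-simplices (27): ab, ac, ad, ae, af, ai, bc, bf, bg, bh, bi, cd, ce, cg, ch, df, dg, dh, di, ef, eg, eh, ei, fg, fh, gi, hi
  2-simplices (18): abc, abf, acd, adi, aef, aei, bch, bfg, bgi, bhi, cdg, ceg, ceh, dfg, dfh, dhi, efh, egi

Hence C_0 ≅ Z^9, C_1 ≅ Z^27, C_2 ≅ Z^18.

Boundary ∂_1: C_1 → C_0 sends each edge [p,q] (with p < q) to q − p. For instance
  ∂ab = b − a.
As a 9×27 matrix over Z this has rank 8, with invariant factors (1,1,1,1,1,1,1,1).

Boundary ∂_2: C_2 → C_1 maps a triangle to the signed sum of its edges. For instance
  ∂dfg = fg − dg + df,
  ∂abc = bc − ac + ab.
As a 27×18 matrix over Z this has rank 17, with invariant factors (1,1,1,1,1,1,1,1,1,1,1,1,1,1,1,1,1).

Reading off H_k = ker ∂_k / im ∂_{k+1}:

  H_0: rank C_0 − rank ∂_1 = 9 − 8 = 1, and the invariant factors of ∂_1 are all 1, so H_0 ≅ Z.
  H_1: rank ker ∂_1 − rank ∂_2 = (27 − 8) − 17 = 2, and the invariant factors of ∂_2 are all 1, so H_1 ≅ Z^2.
  H_2: rank ker ∂_2 − rank ∂_3 = (18 − 17) − 0 = 1, and there is no ∂_3, so H_2 ≅ Z.

As a check, the Euler characteristic is 9 − 27 + 18 = 0, which agrees with 1 − 2 + 1 = 0.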